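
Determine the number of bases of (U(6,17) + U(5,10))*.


(M1+M2)* = M1* + M2*.
M1* = U(11,17), bases: C(17,11) = 12376.
M2* = U(5,10), bases: C(10,5) = 252.
|B(M*)| = 12376 * 252 = 3118752.

3118752


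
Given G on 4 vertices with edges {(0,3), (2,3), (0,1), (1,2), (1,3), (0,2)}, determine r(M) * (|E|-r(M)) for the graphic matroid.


r(M) = |V| - c = 4 - 1 = 3.
nullity = |E| - r(M) = 6 - 3 = 3.
Product = 3 * 3 = 9.

9


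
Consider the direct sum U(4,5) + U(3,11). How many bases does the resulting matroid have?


Bases of a direct sum M1 + M2: |B| = |B(M1)| * |B(M2)|.
|B(U(4,5))| = C(5,4) = 5.
|B(U(3,11))| = C(11,3) = 165.
Total bases = 5 * 165 = 825.

825


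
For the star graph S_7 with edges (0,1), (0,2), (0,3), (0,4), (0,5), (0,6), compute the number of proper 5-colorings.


P(tree, k) = k * (k-1)^(6) for any tree on 7 vertices.
P(5) = 5 * 4^6 = 5 * 4096 = 20480.

20480


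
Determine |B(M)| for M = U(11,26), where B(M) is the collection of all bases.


Bases of U(11,26) are all 11-element subsets of the 26-element ground set.
Number of bases = C(26,11).
(26 choose 11) = 7726160.

7726160


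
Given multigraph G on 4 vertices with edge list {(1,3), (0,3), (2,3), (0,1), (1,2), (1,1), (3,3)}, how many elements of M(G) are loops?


In a graphic matroid, a loop is a self-loop edge (u,u) with rank 0.
Examining all 7 edges for self-loops...
Self-loops found: (1,1), (3,3)
Number of loops = 2.

2


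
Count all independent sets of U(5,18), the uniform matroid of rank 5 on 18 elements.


Independent sets of U(5,18) are all subsets of size <= 5.
Count = (18 choose 0) + (18 choose 1) + (18 choose 2) + (18 choose 3) + (18 choose 4) + (18 choose 5)
     = 1 + 18 + 153 + 816 + 3060 + 8568
     = 12616.

12616


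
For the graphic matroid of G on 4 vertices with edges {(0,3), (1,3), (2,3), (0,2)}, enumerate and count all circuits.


A circuit in a graphic matroid = edge set of a simple cycle.
G has 4 vertices and 4 edges.
Enumerating all minimal edge subsets forming cycles...
Total circuits found: 1.

1


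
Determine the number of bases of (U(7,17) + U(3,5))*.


(M1+M2)* = M1* + M2*.
M1* = U(10,17), bases: C(17,10) = 19448.
M2* = U(2,5), bases: C(5,2) = 10.
|B(M*)| = 19448 * 10 = 194480.

194480


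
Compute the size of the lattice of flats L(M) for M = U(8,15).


Flats of U(8,15): every subset of size < 8 is a flat, plus E itself.
Count = C(15,0) + C(15,1) + C(15,2) + C(15,3) + C(15,4) + C(15,5) + C(15,6) + C(15,7) + 1
     = 1 + 15 + 105 + 455 + 1365 + 3003 + 5005 + 6435 + 1
     = 16385.

16385


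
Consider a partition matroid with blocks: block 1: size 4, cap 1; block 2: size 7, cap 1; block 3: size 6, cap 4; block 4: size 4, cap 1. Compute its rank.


Rank of a partition matroid = sum of min(|Si|, ci) for each block.
= min(4,1) + min(7,1) + min(6,4) + min(4,1)
= 1 + 1 + 4 + 1
= 7.

7


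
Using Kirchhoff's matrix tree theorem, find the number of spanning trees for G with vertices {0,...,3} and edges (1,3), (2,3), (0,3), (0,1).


By Kirchhoff's matrix tree theorem, the number of spanning trees equals
the determinant of any cofactor of the Laplacian matrix L.
G has 4 vertices and 4 edges.
Computing the (3 x 3) cofactor determinant gives 3.

3


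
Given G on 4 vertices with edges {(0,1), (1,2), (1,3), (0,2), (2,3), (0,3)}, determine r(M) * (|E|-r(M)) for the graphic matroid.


r(M) = |V| - c = 4 - 1 = 3.
nullity = |E| - r(M) = 6 - 3 = 3.
Product = 3 * 3 = 9.

9


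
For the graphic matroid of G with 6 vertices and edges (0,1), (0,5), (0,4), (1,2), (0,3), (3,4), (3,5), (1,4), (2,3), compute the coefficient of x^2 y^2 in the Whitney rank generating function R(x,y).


R(x,y) = sum over A in 2^E of x^(r(E)-r(A)) * y^(|A|-r(A)).
G has 6 vertices, 9 edges. r(E) = 5.
Enumerate all 2^9 = 512 subsets.
Count subsets with r(E)-r(A)=2 and |A|-r(A)=2: 2.

2


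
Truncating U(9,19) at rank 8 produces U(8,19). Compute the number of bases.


Truncating U(9,19) to rank 8 gives U(8,19).
Bases of U(8,19) are all 8-element subsets of 19 elements.
Number of bases = C(19,8) = 19! / (8! * 11!) = 75582.

75582


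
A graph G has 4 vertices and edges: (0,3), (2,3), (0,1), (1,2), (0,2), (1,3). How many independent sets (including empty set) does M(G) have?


An independent set in a graphic matroid is an acyclic edge subset.
G has 4 vertices and 6 edges.
Enumerate all 2^6 = 64 subsets, checking for acyclicity.
Total independent sets = 38.

38


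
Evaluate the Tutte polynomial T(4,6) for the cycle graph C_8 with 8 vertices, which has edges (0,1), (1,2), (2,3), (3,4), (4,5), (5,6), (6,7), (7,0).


T(C_8; x,y) = x + x^2 + ... + x^(7) + y.
T(4,6) = 4^1 + 4^2 + 4^3 + 4^4 + 4^5 + 4^6 + 4^7 + 6
= 4 + 16 + 64 + 256 + 1024 + 4096 + 16384 + 6
= 21850.

21850


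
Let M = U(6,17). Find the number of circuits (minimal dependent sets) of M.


In U(6,17), circuits are the (7)-element subsets.
Any set of 7 elements is dependent, and removing any one element gives
an independent set of size 6, so it is a minimal dependent set.
Number of circuits = C(17,7) = 19448.

19448


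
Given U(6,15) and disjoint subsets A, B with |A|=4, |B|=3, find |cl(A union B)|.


|A union B| = 4 + 3 = 7 (disjoint).
In U(6,15), cl(S) = S if |S| < 6, else cl(S) = E.
Since 7 >= 6, cl(A union B) = E.
|cl(A union B)| = 15.

15


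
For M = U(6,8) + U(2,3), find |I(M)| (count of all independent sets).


For a direct sum, |I(M1+M2)| = |I(M1)| * |I(M2)|.
|I(U(6,8))| = sum C(8,k) for k=0..6 = 247.
|I(U(2,3))| = sum C(3,k) for k=0..2 = 7.
Total = 247 * 7 = 1729.

1729


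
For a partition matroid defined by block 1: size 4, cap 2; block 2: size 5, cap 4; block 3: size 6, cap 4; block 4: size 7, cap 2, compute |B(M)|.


A basis picks exactly ci elements from block i.
Number of bases = product of C(|Si|, ci).
= C(4,2) * C(5,4) * C(6,4) * C(7,2)
= 6 * 5 * 15 * 21
= 9450.

9450


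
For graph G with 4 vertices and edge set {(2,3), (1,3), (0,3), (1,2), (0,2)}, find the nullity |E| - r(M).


Cycle rank (nullity) = |E| - r(M) = |E| - (|V| - c).
|E| = 5, |V| = 4, c = 1.
Nullity = 5 - (4 - 1) = 5 - 3 = 2.

2


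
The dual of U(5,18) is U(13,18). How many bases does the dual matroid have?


The dual of U(r,n) is U(n-r, n) = U(13,18).
Bases of U(13,18) are all (13)-element subsets.
|B(M*)| = C(18,13) = 18! / (13! * 5!) = 8568.

8568


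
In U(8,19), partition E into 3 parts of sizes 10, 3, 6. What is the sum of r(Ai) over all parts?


r(Ai) = min(|Ai|, 8) for each part.
Sum = min(10,8) + min(3,8) + min(6,8)
    = 8 + 3 + 6
    = 17.

17


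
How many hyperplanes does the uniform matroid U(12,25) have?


Hyperplanes of U(12,25) are flats of rank 11.
In a uniform matroid, these are exactly the (11)-element subsets.
Count = C(25,11) = 25! / (11! * 14!) = 4457400.

4457400


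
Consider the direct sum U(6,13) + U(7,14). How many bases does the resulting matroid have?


Bases of a direct sum M1 + M2: |B| = |B(M1)| * |B(M2)|.
|B(U(6,13))| = C(13,6) = 1716.
|B(U(7,14))| = C(14,7) = 3432.
Total bases = 1716 * 3432 = 5889312.

5889312


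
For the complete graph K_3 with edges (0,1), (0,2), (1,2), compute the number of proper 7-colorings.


P(K_3, k) = k(k-1)(k-2)...(k-2).
P(7) = (7) * (6) * (5) = 210.

210


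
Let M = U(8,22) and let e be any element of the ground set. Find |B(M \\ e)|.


Deleting e from U(8,22) gives U(8,21) since n > r.
Bases of U(8,21) = C(21,8) = 203490.

203490


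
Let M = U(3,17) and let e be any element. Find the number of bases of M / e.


Contracting e from U(3,17) gives U(2,16).
Bases of U(2,16) = C(16,2) = (16 * 15) / (1 * 2) = 120.

120


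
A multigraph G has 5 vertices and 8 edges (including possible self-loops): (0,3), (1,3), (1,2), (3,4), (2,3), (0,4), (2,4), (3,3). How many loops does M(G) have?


In a graphic matroid, a loop is a self-loop edge (u,u) with rank 0.
Examining all 8 edges for self-loops...
Self-loops found: (3,3)
Number of loops = 1.

1


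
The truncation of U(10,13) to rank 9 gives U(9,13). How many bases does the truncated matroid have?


Truncating U(10,13) to rank 9 gives U(9,13).
Bases of U(9,13) are all 9-element subsets of 13 elements.
Number of bases = C(13,9) = 715.

715


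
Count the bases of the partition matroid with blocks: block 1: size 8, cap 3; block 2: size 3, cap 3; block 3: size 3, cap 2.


A basis picks exactly ci elements from block i.
Number of bases = product of C(|Si|, ci).
= C(8,3) * C(3,3) * C(3,2)
= 56 * 1 * 3
= 168.

168


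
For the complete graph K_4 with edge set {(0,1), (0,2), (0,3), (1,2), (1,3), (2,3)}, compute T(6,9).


T(K_4; x,y) = x^3 + 3x^2 + 4xy + 2x + y^3 + 3y^2 + 2y.
Substituting x=6, y=9:
= 216 + 108 + 216 + 12 + 729 + 243 + 18
= 1542.

1542


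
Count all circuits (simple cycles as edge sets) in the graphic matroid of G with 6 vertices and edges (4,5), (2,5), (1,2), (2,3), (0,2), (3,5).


A circuit in a graphic matroid = edge set of a simple cycle.
G has 6 vertices and 6 edges.
Enumerating all minimal edge subsets forming cycles...
Total circuits found: 1.

1


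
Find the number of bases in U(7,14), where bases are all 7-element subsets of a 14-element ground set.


Bases of U(7,14) are all 7-element subsets of the 14-element ground set.
Number of bases = C(14,7).
C(14,7) = 14! / (7! * 7!) = 3432.

3432


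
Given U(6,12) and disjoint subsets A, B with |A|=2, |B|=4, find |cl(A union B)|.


|A union B| = 2 + 4 = 6 (disjoint).
In U(6,12), cl(S) = S if |S| < 6, else cl(S) = E.
Since 6 >= 6, cl(A union B) = E.
|cl(A union B)| = 12.

12


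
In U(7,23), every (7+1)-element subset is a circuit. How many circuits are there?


In U(7,23), circuits are the (8)-element subsets.
Any set of 8 elements is dependent, and removing any one element gives
an independent set of size 7, so it is a minimal dependent set.
Number of circuits = C(23,8) = 490314.

490314


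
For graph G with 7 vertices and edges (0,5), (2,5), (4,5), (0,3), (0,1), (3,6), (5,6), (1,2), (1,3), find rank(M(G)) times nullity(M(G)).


r(M) = |V| - c = 7 - 1 = 6.
nullity = |E| - r(M) = 9 - 6 = 3.
Product = 6 * 3 = 18.

18


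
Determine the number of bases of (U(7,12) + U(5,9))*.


(M1+M2)* = M1* + M2*.
M1* = U(5,12), bases: C(12,5) = 792.
M2* = U(4,9), bases: C(9,4) = 126.
|B(M*)| = 792 * 126 = 99792.

99792


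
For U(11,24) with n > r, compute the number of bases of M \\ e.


Deleting e from U(11,24) gives U(11,23) since n > r.
Bases of U(11,23) = (23 choose 11) = 1352078.

1352078


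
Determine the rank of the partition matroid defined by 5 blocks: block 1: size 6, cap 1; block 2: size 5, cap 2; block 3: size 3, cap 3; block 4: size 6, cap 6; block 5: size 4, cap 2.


Rank of a partition matroid = sum of min(|Si|, ci) for each block.
= min(6,1) + min(5,2) + min(3,3) + min(6,6) + min(4,2)
= 1 + 2 + 3 + 6 + 2
= 14.

14


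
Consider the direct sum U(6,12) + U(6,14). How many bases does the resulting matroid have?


Bases of a direct sum M1 + M2: |B| = |B(M1)| * |B(M2)|.
|B(U(6,12))| = C(12,6) = 924.
|B(U(6,14))| = C(14,6) = 3003.
Total bases = 924 * 3003 = 2774772.

2774772


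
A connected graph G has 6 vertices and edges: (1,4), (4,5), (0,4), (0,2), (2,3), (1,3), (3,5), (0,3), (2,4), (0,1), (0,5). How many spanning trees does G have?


By Kirchhoff's matrix tree theorem, the number of spanning trees equals
the determinant of any cofactor of the Laplacian matrix L.
G has 6 vertices and 11 edges.
Computing the (5 x 5) cofactor determinant gives 216.

216


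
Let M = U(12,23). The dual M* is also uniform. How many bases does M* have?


The dual of U(r,n) is U(n-r, n) = U(11,23).
Bases of U(11,23) are all (11)-element subsets.
|B(M*)| = (23 choose 11) = 1352078.

1352078


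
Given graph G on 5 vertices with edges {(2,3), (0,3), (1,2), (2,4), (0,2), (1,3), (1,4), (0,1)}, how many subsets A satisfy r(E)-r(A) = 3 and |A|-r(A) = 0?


R(x,y) = sum over A in 2^E of x^(r(E)-r(A)) * y^(|A|-r(A)).
G has 5 vertices, 8 edges. r(E) = 4.
Enumerate all 2^8 = 256 subsets.
Count subsets with r(E)-r(A)=3 and |A|-r(A)=0: 8.

8


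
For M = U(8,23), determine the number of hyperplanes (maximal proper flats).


Hyperplanes of U(8,23) are flats of rank 7.
In a uniform matroid, these are exactly the (7)-element subsets.
Count = C(23,7) = 23! / (7! * 16!) = 245157.

245157


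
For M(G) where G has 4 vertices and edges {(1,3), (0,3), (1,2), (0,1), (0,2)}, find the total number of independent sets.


An independent set in a graphic matroid is an acyclic edge subset.
G has 4 vertices and 5 edges.
Enumerate all 2^5 = 32 subsets, checking for acyclicity.
Total independent sets = 24.

24


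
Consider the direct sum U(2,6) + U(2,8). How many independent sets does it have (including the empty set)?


For a direct sum, |I(M1+M2)| = |I(M1)| * |I(M2)|.
|I(U(2,6))| = sum C(6,k) for k=0..2 = 22.
|I(U(2,8))| = sum C(8,k) for k=0..2 = 37.
Total = 22 * 37 = 814.

814


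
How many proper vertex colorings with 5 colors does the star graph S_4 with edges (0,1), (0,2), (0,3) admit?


P(tree, k) = k * (k-1)^(3) for any tree on 4 vertices.
P(5) = 5 * 4^3 = 5 * 64 = 320.

320


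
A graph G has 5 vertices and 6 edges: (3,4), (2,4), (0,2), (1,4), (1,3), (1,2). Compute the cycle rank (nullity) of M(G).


Cycle rank (nullity) = |E| - r(M) = |E| - (|V| - c).
|E| = 6, |V| = 5, c = 1.
Nullity = 6 - (5 - 1) = 6 - 4 = 2.

2


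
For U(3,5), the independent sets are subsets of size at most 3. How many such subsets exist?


Independent sets of U(3,5) are all subsets of size <= 3.
Count = C(5,0) + C(5,1) + C(5,2) + C(5,3)
     = 1 + 5 + 10 + 10
     = 26.

26


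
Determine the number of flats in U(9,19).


Flats of U(9,19): every subset of size < 9 is a flat, plus E itself.
Count = (19 choose 0) + (19 choose 1) + (19 choose 2) + (19 choose 3) + (19 choose 4) + (19 choose 5) + (19 choose 6) + (19 choose 7) + (19 choose 8) + 1
     = 1 + 19 + 171 + 969 + 3876 + 11628 + 27132 + 50388 + 75582 + 1
     = 169767.

169767


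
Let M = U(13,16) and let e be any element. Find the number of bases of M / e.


Contracting e from U(13,16) gives U(12,15).
Bases of U(12,15) = C(15,12) = 15! / (12! * 3!) = 455.

455


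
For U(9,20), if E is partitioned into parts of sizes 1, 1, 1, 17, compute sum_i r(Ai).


r(Ai) = min(|Ai|, 9) for each part.
Sum = min(1,9) + min(1,9) + min(1,9) + min(17,9)
    = 1 + 1 + 1 + 9
    = 12.

12


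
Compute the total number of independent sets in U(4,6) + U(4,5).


For a direct sum, |I(M1+M2)| = |I(M1)| * |I(M2)|.
|I(U(4,6))| = sum C(6,k) for k=0..4 = 57.
|I(U(4,5))| = sum C(5,k) for k=0..4 = 31.
Total = 57 * 31 = 1767.

1767


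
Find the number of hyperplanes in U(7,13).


Hyperplanes of U(7,13) are flats of rank 6.
In a uniform matroid, these are exactly the (6)-element subsets.
Count = C(13,6) = 13! / (6! * 7!) = 1716.

1716


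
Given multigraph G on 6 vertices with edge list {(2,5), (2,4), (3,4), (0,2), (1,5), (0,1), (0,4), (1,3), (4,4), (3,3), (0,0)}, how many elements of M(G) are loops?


In a graphic matroid, a loop is a self-loop edge (u,u) with rank 0.
Examining all 11 edges for self-loops...
Self-loops found: (4,4), (3,3), (0,0)
Number of loops = 3.

3


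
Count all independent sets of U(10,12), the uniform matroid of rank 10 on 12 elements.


Independent sets of U(10,12) are all subsets of size <= 10.
Count = C(12,0) + C(12,1) + C(12,2) + C(12,3) + C(12,4) + C(12,5) + C(12,6) + C(12,7) + C(12,8) + C(12,9) + C(12,10)
     = 1 + 12 + 66 + 220 + 495 + 792 + 924 + 792 + 495 + 220 + 66
     = 4083.

4083


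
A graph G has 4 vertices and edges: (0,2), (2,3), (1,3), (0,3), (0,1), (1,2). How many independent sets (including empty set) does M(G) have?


An independent set in a graphic matroid is an acyclic edge subset.
G has 4 vertices and 6 edges.
Enumerate all 2^6 = 64 subsets, checking for acyclicity.
Total independent sets = 38.

38


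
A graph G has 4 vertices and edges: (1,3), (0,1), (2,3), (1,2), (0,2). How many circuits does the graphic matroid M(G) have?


A circuit in a graphic matroid = edge set of a simple cycle.
G has 4 vertices and 5 edges.
Enumerating all minimal edge subsets forming cycles...
Total circuits found: 3.

3


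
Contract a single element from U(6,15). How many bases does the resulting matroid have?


Contracting e from U(6,15) gives U(5,14).
Bases of U(5,14) = C(14,5) = 14! / (5! * 9!) = 2002.

2002


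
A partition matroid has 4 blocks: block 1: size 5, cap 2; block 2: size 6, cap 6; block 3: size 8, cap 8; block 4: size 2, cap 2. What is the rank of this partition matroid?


Rank of a partition matroid = sum of min(|Si|, ci) for each block.
= min(5,2) + min(6,6) + min(8,8) + min(2,2)
= 2 + 6 + 8 + 2
= 18.

18


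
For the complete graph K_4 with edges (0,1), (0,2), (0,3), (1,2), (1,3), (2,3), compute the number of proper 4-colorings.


P(K_4, k) = k(k-1)(k-2)...(k-3).
P(4) = (4) * (3) * (2) * (1) = 24.

24


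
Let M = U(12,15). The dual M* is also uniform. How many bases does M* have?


The dual of U(r,n) is U(n-r, n) = U(3,15).
Bases of U(3,15) are all (3)-element subsets.
|B(M*)| = C(15,3) = 15! / (3! * 12!) = 455.

455


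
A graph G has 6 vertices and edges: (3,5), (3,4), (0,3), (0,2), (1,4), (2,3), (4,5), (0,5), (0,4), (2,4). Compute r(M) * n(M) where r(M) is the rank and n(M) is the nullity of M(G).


r(M) = |V| - c = 6 - 1 = 5.
nullity = |E| - r(M) = 10 - 5 = 5.
Product = 5 * 5 = 25.

25


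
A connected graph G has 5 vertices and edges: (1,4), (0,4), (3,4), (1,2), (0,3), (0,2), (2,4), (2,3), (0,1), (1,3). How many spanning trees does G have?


By Kirchhoff's matrix tree theorem, the number of spanning trees equals
the determinant of any cofactor of the Laplacian matrix L.
G has 5 vertices and 10 edges.
Computing the (4 x 4) cofactor determinant gives 125.

125


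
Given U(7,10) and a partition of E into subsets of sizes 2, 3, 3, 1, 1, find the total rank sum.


r(Ai) = min(|Ai|, 7) for each part.
Sum = min(2,7) + min(3,7) + min(3,7) + min(1,7) + min(1,7)
    = 2 + 3 + 3 + 1 + 1
    = 10.

10


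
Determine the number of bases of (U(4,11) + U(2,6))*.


(M1+M2)* = M1* + M2*.
M1* = U(7,11), bases: C(11,7) = 330.
M2* = U(4,6), bases: C(6,4) = 15.
|B(M*)| = 330 * 15 = 4950.

4950


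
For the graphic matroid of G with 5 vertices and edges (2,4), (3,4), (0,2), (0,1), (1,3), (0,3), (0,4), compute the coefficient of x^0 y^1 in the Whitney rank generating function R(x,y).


R(x,y) = sum over A in 2^E of x^(r(E)-r(A)) * y^(|A|-r(A)).
G has 5 vertices, 7 edges. r(E) = 4.
Enumerate all 2^7 = 128 subsets.
Count subsets with r(E)-r(A)=0 and |A|-r(A)=1: 19.

19


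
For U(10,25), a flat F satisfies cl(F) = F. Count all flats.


Flats of U(10,25): every subset of size < 10 is a flat, plus E itself.
Count = (25 choose 0) + (25 choose 1) + (25 choose 2) + (25 choose 3) + (25 choose 4) + (25 choose 5) + (25 choose 6) + (25 choose 7) + (25 choose 8) + (25 choose 9) + 1
     = 1 + 25 + 300 + 2300 + 12650 + 53130 + 177100 + 480700 + 1081575 + 2042975 + 1
     = 3850757.

3850757


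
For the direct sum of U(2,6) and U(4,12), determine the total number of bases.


Bases of a direct sum M1 + M2: |B| = |B(M1)| * |B(M2)|.
|B(U(2,6))| = C(6,2) = 15.
|B(U(4,12))| = C(12,4) = 495.
Total bases = 15 * 495 = 7425.

7425


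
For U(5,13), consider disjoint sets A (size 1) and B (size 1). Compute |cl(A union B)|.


|A union B| = 1 + 1 = 2 (disjoint).
In U(5,13), cl(S) = S if |S| < 5, else cl(S) = E.
Since 2 < 5, cl(A union B) = A union B.
|cl(A union B)| = 2.

2


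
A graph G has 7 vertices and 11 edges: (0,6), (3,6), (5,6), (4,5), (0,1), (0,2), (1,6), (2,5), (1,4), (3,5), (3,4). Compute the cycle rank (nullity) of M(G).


Cycle rank (nullity) = |E| - r(M) = |E| - (|V| - c).
|E| = 11, |V| = 7, c = 1.
Nullity = 11 - (7 - 1) = 11 - 6 = 5.

5


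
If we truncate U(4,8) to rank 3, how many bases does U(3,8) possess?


Truncating U(4,8) to rank 3 gives U(3,8).
Bases of U(3,8) are all 3-element subsets of 8 elements.
Number of bases = C(8,3) = (8 * 7 * 6) / (1 * 2 * 3) = 56.

56


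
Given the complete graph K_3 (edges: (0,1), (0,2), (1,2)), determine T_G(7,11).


T(K_3; x,y) = x^2 + x + y.
T(7,11) = 49 + 7 + 11 = 67.

67


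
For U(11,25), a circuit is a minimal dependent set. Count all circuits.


In U(11,25), circuits are the (12)-element subsets.
Any set of 12 elements is dependent, and removing any one element gives
an independent set of size 11, so it is a minimal dependent set.
Number of circuits = (25 choose 12) = 5200300.

5200300


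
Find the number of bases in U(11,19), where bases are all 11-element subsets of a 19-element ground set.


Bases of U(11,19) are all 11-element subsets of the 19-element ground set.
Number of bases = C(19,11).
C(19,11) = 75582.

75582


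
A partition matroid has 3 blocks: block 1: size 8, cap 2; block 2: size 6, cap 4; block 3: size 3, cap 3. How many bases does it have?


A basis picks exactly ci elements from block i.
Number of bases = product of C(|Si|, ci).
= C(8,2) * C(6,4) * C(3,3)
= 28 * 15 * 1
= 420.

420


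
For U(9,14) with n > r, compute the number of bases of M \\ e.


Deleting e from U(9,14) gives U(9,13) since n > r.
Bases of U(9,13) = C(13,9) = 715.

715


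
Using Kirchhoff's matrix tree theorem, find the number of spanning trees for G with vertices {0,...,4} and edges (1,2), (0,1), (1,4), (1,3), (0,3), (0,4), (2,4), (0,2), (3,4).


By Kirchhoff's matrix tree theorem, the number of spanning trees equals
the determinant of any cofactor of the Laplacian matrix L.
G has 5 vertices and 9 edges.
Computing the (4 x 4) cofactor determinant gives 75.

75


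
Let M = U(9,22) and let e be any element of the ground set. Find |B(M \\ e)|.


Deleting e from U(9,22) gives U(9,21) since n > r.
Bases of U(9,21) = (21 choose 9) = 293930.

293930


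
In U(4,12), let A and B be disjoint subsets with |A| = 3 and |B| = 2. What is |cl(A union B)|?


|A union B| = 3 + 2 = 5 (disjoint).
In U(4,12), cl(S) = S if |S| < 4, else cl(S) = E.
Since 5 >= 4, cl(A union B) = E.
|cl(A union B)| = 12.

12


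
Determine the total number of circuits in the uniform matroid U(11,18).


In U(11,18), circuits are the (12)-element subsets.
Any set of 12 elements is dependent, and removing any one element gives
an independent set of size 11, so it is a minimal dependent set.
Number of circuits = C(18,12) = 18! / (12! * 6!) = 18564.

18564


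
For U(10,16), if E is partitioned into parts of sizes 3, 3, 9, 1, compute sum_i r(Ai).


r(Ai) = min(|Ai|, 10) for each part.
Sum = min(3,10) + min(3,10) + min(9,10) + min(1,10)
    = 3 + 3 + 9 + 1
    = 16.

16


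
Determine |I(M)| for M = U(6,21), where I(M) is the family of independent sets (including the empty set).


Independent sets of U(6,21) are all subsets of size <= 6.
Count = (21 choose 0) + (21 choose 1) + (21 choose 2) + (21 choose 3) + (21 choose 4) + (21 choose 5) + (21 choose 6)
     = 1 + 21 + 210 + 1330 + 5985 + 20349 + 54264
     = 82160.

82160


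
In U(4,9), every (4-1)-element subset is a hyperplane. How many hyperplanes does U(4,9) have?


Hyperplanes of U(4,9) are flats of rank 3.
In a uniform matroid, these are exactly the (3)-element subsets.
Count = (9 choose 3) = 84.

84


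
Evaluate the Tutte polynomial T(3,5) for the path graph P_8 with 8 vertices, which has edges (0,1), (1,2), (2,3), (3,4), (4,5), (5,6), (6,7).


A path on 8 vertices is a tree with 7 edges.
T(x,y) = x^(7) for any tree.
T(3,5) = 3^7 = 2187.

2187


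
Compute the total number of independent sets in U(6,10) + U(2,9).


For a direct sum, |I(M1+M2)| = |I(M1)| * |I(M2)|.
|I(U(6,10))| = sum C(10,k) for k=0..6 = 848.
|I(U(2,9))| = sum C(9,k) for k=0..2 = 46.
Total = 848 * 46 = 39008.

39008


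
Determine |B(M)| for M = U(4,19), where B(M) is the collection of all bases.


Bases of U(4,19) are all 4-element subsets of the 19-element ground set.
Number of bases = C(19,4).
C(19,4) = 19! / (4! * 15!) = 3876.

3876


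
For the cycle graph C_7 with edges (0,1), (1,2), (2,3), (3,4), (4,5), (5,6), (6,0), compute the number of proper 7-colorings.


P(C_7, k) = (k-1)^7 + (-1)^7*(k-1).
P(7) = (6)^7 - 6
= 279936 - 6 = 279930.

279930


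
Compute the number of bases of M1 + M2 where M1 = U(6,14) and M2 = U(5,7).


Bases of a direct sum M1 + M2: |B| = |B(M1)| * |B(M2)|.
|B(U(6,14))| = C(14,6) = 3003.
|B(U(5,7))| = C(7,5) = 21.
Total bases = 3003 * 21 = 63063.

63063


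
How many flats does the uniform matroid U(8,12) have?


Flats of U(8,12): every subset of size < 8 is a flat, plus E itself.
Count = C(12,0) + C(12,1) + C(12,2) + C(12,3) + C(12,4) + C(12,5) + C(12,6) + C(12,7) + 1
     = 1 + 12 + 66 + 220 + 495 + 792 + 924 + 792 + 1
     = 3303.

3303


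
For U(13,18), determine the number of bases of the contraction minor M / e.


Contracting e from U(13,18) gives U(12,17).
Bases of U(12,17) = C(17,12) = 6188.

6188


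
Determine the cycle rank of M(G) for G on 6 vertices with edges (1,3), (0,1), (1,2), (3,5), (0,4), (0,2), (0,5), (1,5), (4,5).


Cycle rank (nullity) = |E| - r(M) = |E| - (|V| - c).
|E| = 9, |V| = 6, c = 1.
Nullity = 9 - (6 - 1) = 9 - 5 = 4.

4


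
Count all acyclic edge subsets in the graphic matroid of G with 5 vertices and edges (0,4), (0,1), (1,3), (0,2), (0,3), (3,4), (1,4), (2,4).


An independent set in a graphic matroid is an acyclic edge subset.
G has 5 vertices and 8 edges.
Enumerate all 2^8 = 256 subsets, checking for acyclicity.
Total independent sets = 128.

128


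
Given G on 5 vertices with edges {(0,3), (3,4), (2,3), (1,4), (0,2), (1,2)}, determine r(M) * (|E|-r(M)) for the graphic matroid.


r(M) = |V| - c = 5 - 1 = 4.
nullity = |E| - r(M) = 6 - 4 = 2.
Product = 4 * 2 = 8.

8


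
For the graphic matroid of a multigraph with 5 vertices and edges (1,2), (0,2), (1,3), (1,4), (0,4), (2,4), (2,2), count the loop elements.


In a graphic matroid, a loop is a self-loop edge (u,u) with rank 0.
Examining all 7 edges for self-loops...
Self-loops found: (2,2)
Number of loops = 1.

1


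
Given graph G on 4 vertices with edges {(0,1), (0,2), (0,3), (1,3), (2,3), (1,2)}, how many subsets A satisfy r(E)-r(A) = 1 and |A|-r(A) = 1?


R(x,y) = sum over A in 2^E of x^(r(E)-r(A)) * y^(|A|-r(A)).
G has 4 vertices, 6 edges. r(E) = 3.
Enumerate all 2^6 = 64 subsets.
Count subsets with r(E)-r(A)=1 and |A|-r(A)=1: 4.

4


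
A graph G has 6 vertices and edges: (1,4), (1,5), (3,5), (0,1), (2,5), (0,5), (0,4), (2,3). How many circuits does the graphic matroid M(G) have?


A circuit in a graphic matroid = edge set of a simple cycle.
G has 6 vertices and 8 edges.
Enumerating all minimal edge subsets forming cycles...
Total circuits found: 4.

4


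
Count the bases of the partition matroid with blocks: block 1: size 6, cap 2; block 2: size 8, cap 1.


A basis picks exactly ci elements from block i.
Number of bases = product of C(|Si|, ci).
= C(6,2) * C(8,1)
= 15 * 8
= 120.

120


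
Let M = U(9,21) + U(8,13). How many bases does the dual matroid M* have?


(M1+M2)* = M1* + M2*.
M1* = U(12,21), bases: C(21,12) = 293930.
M2* = U(5,13), bases: C(13,5) = 1287.
|B(M*)| = 293930 * 1287 = 378287910.

378287910


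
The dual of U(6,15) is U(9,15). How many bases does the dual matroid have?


The dual of U(r,n) is U(n-r, n) = U(9,15).
Bases of U(9,15) are all (9)-element subsets.
|B(M*)| = C(15,9) = 15! / (9! * 6!) = 5005.

5005


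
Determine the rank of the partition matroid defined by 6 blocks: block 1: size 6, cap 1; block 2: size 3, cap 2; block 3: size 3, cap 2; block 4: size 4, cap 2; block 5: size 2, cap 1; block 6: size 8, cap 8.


Rank of a partition matroid = sum of min(|Si|, ci) for each block.
= min(6,1) + min(3,2) + min(3,2) + min(4,2) + min(2,1) + min(8,8)
= 1 + 2 + 2 + 2 + 1 + 8
= 16.

16


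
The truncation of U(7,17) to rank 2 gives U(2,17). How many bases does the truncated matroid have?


Truncating U(7,17) to rank 2 gives U(2,17).
Bases of U(2,17) are all 2-element subsets of 17 elements.
Number of bases = C(17,2) = (17 * 16) / (1 * 2) = 136.

136


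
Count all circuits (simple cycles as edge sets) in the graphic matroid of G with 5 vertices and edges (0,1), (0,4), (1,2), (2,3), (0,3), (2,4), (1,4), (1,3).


A circuit in a graphic matroid = edge set of a simple cycle.
G has 5 vertices and 8 edges.
Enumerating all minimal edge subsets forming cycles...
Total circuits found: 13.

13


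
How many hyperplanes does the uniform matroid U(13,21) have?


Hyperplanes of U(13,21) are flats of rank 12.
In a uniform matroid, these are exactly the (12)-element subsets.
Count = C(21,12) = 21! / (12! * 9!) = 293930.

293930


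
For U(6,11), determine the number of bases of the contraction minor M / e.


Contracting e from U(6,11) gives U(5,10).
Bases of U(5,10) = (10 choose 5) = 252.

252


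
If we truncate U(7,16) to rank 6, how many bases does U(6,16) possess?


Truncating U(7,16) to rank 6 gives U(6,16).
Bases of U(6,16) are all 6-element subsets of 16 elements.
Number of bases = (16 choose 6) = 8008.

8008


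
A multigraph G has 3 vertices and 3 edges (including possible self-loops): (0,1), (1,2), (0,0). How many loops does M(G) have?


In a graphic matroid, a loop is a self-loop edge (u,u) with rank 0.
Examining all 3 edges for self-loops...
Self-loops found: (0,0)
Number of loops = 1.

1


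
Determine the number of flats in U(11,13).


Flats of U(11,13): every subset of size < 11 is a flat, plus E itself.
Count = C(13,0) + C(13,1) + C(13,2) + C(13,3) + C(13,4) + C(13,5) + C(13,6) + C(13,7) + C(13,8) + C(13,9) + C(13,10) + 1
     = 1 + 13 + 78 + 286 + 715 + 1287 + 1716 + 1716 + 1287 + 715 + 286 + 1
     = 8101.

8101


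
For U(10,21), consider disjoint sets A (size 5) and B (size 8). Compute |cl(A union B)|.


|A union B| = 5 + 8 = 13 (disjoint).
In U(10,21), cl(S) = S if |S| < 10, else cl(S) = E.
Since 13 >= 10, cl(A union B) = E.
|cl(A union B)| = 21.

21


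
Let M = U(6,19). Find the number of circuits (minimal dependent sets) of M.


In U(6,19), circuits are the (7)-element subsets.
Any set of 7 elements is dependent, and removing any one element gives
an independent set of size 6, so it is a minimal dependent set.
Number of circuits = C(19,7) = 50388.

50388


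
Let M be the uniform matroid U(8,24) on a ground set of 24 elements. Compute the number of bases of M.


Bases of U(8,24) are all 8-element subsets of the 24-element ground set.
Number of bases = C(24,8).
(24 choose 8) = 735471.

735471


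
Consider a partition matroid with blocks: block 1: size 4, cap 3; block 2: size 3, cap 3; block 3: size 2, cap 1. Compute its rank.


Rank of a partition matroid = sum of min(|Si|, ci) for each block.
= min(4,3) + min(3,3) + min(2,1)
= 3 + 3 + 1
= 7.

7


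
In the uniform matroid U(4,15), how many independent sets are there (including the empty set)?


Independent sets of U(4,15) are all subsets of size <= 4.
Count = (15 choose 0) + (15 choose 1) + (15 choose 2) + (15 choose 3) + (15 choose 4)
     = 1 + 15 + 105 + 455 + 1365
     = 1941.

1941


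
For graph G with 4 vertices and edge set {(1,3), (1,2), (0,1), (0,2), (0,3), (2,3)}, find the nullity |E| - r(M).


Cycle rank (nullity) = |E| - r(M) = |E| - (|V| - c).
|E| = 6, |V| = 4, c = 1.
Nullity = 6 - (4 - 1) = 6 - 3 = 3.

3


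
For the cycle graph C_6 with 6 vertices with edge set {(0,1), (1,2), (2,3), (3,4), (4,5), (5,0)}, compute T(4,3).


T(C_6; x,y) = x + x^2 + ... + x^(5) + y.
T(4,3) = 4^1 + 4^2 + 4^3 + 4^4 + 4^5 + 3
= 4 + 16 + 64 + 256 + 1024 + 3
= 1367.

1367


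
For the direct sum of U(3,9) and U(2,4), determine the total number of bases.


Bases of a direct sum M1 + M2: |B| = |B(M1)| * |B(M2)|.
|B(U(3,9))| = C(9,3) = 84.
|B(U(2,4))| = C(4,2) = 6.
Total bases = 84 * 6 = 504.

504


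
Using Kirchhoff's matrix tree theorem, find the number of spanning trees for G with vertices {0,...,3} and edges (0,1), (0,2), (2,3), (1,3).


By Kirchhoff's matrix tree theorem, the number of spanning trees equals
the determinant of any cofactor of the Laplacian matrix L.
G has 4 vertices and 4 edges.
Computing the (3 x 3) cofactor determinant gives 4.

4


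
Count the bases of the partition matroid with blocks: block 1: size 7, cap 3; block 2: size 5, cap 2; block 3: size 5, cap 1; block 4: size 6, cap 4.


A basis picks exactly ci elements from block i.
Number of bases = product of C(|Si|, ci).
= C(7,3) * C(5,2) * C(5,1) * C(6,4)
= 35 * 10 * 5 * 15
= 26250.

26250


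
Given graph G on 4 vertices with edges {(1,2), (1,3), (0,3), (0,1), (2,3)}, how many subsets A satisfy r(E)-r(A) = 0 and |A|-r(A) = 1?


R(x,y) = sum over A in 2^E of x^(r(E)-r(A)) * y^(|A|-r(A)).
G has 4 vertices, 5 edges. r(E) = 3.
Enumerate all 2^5 = 32 subsets.
Count subsets with r(E)-r(A)=0 and |A|-r(A)=1: 5.

5


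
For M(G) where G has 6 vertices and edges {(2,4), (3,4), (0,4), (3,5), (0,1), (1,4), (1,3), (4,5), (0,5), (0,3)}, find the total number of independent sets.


An independent set in a graphic matroid is an acyclic edge subset.
G has 6 vertices and 10 edges.
Enumerate all 2^10 = 1024 subsets, checking for acyclicity.
Total independent sets = 396.

396


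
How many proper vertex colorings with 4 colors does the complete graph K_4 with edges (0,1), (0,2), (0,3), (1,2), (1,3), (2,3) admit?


P(K_4, k) = k(k-1)(k-2)...(k-3).
P(4) = (4) * (3) * (2) * (1) = 24.

24


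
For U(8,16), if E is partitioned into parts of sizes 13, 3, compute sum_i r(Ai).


r(Ai) = min(|Ai|, 8) for each part.
Sum = min(13,8) + min(3,8)
    = 8 + 3
    = 11.

11


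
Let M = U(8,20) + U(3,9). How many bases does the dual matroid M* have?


(M1+M2)* = M1* + M2*.
M1* = U(12,20), bases: C(20,12) = 125970.
M2* = U(6,9), bases: C(9,6) = 84.
|B(M*)| = 125970 * 84 = 10581480.

10581480


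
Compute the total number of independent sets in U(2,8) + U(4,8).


For a direct sum, |I(M1+M2)| = |I(M1)| * |I(M2)|.
|I(U(2,8))| = sum C(8,k) for k=0..2 = 37.
|I(U(4,8))| = sum C(8,k) for k=0..4 = 163.
Total = 37 * 163 = 6031.

6031


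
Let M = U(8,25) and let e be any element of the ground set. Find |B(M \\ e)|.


Deleting e from U(8,25) gives U(8,24) since n > r.
Bases of U(8,24) = (24 choose 8) = 735471.

735471


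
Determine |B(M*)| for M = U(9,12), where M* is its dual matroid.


The dual of U(r,n) is U(n-r, n) = U(3,12).
Bases of U(3,12) are all (3)-element subsets.
|B(M*)| = C(12,3) = 12! / (3! * 9!) = 220.

220


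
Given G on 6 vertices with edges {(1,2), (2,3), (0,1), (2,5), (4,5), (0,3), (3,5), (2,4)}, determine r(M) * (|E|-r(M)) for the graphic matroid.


r(M) = |V| - c = 6 - 1 = 5.
nullity = |E| - r(M) = 8 - 5 = 3.
Product = 5 * 3 = 15.

15


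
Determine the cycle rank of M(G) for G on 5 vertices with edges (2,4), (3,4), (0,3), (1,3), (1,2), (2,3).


Cycle rank (nullity) = |E| - r(M) = |E| - (|V| - c).
|E| = 6, |V| = 5, c = 1.
Nullity = 6 - (5 - 1) = 6 - 4 = 2.

2


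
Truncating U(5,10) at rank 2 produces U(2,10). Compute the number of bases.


Truncating U(5,10) to rank 2 gives U(2,10).
Bases of U(2,10) are all 2-element subsets of 10 elements.
Number of bases = C(10,2) = 10! / (2! * 8!) = 45.

45


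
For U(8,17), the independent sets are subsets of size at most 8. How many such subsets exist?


Independent sets of U(8,17) are all subsets of size <= 8.
Count = C(17,0) + C(17,1) + C(17,2) + C(17,3) + C(17,4) + C(17,5) + C(17,6) + C(17,7) + C(17,8)
     = 1 + 17 + 136 + 680 + 2380 + 6188 + 12376 + 19448 + 24310
     = 65536.

65536


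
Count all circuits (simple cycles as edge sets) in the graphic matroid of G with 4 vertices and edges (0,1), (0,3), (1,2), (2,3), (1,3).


A circuit in a graphic matroid = edge set of a simple cycle.
G has 4 vertices and 5 edges.
Enumerating all minimal edge subsets forming cycles...
Total circuits found: 3.

3


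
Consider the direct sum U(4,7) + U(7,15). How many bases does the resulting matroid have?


Bases of a direct sum M1 + M2: |B| = |B(M1)| * |B(M2)|.
|B(U(4,7))| = C(7,4) = 35.
|B(U(7,15))| = C(15,7) = 6435.
Total bases = 35 * 6435 = 225225.

225225


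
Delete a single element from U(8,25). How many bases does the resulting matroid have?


Deleting e from U(8,25) gives U(8,24) since n > r.
Bases of U(8,24) = (24 choose 8) = 735471.

735471


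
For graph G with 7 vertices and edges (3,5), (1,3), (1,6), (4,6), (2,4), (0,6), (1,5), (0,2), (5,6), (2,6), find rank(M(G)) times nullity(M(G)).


r(M) = |V| - c = 7 - 1 = 6.
nullity = |E| - r(M) = 10 - 6 = 4.
Product = 6 * 4 = 24.

24


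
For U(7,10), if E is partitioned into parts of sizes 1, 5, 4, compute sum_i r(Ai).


r(Ai) = min(|Ai|, 7) for each part.
Sum = min(1,7) + min(5,7) + min(4,7)
    = 1 + 5 + 4
    = 10.

10


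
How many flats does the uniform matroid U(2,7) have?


Flats of U(2,7): every subset of size < 2 is a flat, plus E itself.
Count = C(7,0) + C(7,1) + 1
     = 1 + 7 + 1
     = 9.

9


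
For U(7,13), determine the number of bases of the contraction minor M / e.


Contracting e from U(7,13) gives U(6,12).
Bases of U(6,12) = (12 choose 6) = 924.

924


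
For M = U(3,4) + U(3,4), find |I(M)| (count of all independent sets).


For a direct sum, |I(M1+M2)| = |I(M1)| * |I(M2)|.
|I(U(3,4))| = sum C(4,k) for k=0..3 = 15.
|I(U(3,4))| = sum C(4,k) for k=0..3 = 15.
Total = 15 * 15 = 225.

225


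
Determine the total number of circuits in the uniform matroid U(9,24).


In U(9,24), circuits are the (10)-element subsets.
Any set of 10 elements is dependent, and removing any one element gives
an independent set of size 9, so it is a minimal dependent set.
Number of circuits = C(24,10) = 1961256.

1961256


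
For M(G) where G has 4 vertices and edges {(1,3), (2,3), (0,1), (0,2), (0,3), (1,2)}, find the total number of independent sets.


An independent set in a graphic matroid is an acyclic edge subset.
G has 4 vertices and 6 edges.
Enumerate all 2^6 = 64 subsets, checking for acyclicity.
Total independent sets = 38.

38


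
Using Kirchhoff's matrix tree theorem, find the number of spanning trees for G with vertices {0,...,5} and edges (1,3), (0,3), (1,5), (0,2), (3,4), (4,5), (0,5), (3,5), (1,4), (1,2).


By Kirchhoff's matrix tree theorem, the number of spanning trees equals
the determinant of any cofactor of the Laplacian matrix L.
G has 6 vertices and 10 edges.
Computing the (5 x 5) cofactor determinant gives 115.

115


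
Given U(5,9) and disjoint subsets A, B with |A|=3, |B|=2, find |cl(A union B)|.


|A union B| = 3 + 2 = 5 (disjoint).
In U(5,9), cl(S) = S if |S| < 5, else cl(S) = E.
Since 5 >= 5, cl(A union B) = E.
|cl(A union B)| = 9.

9


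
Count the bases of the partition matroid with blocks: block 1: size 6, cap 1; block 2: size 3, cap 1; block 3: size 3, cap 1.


A basis picks exactly ci elements from block i.
Number of bases = product of C(|Si|, ci).
= C(6,1) * C(3,1) * C(3,1)
= 6 * 3 * 3
= 54.

54


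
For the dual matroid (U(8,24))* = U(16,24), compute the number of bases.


The dual of U(r,n) is U(n-r, n) = U(16,24).
Bases of U(16,24) are all (16)-element subsets.
|B(M*)| = C(24,16) = 735471.

735471


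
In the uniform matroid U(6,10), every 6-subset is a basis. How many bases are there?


Bases of U(6,10) are all 6-element subsets of the 10-element ground set.
Number of bases = C(10,6).
(10 choose 6) = 210.

210


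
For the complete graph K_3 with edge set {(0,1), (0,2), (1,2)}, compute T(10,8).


T(K_3; x,y) = x^2 + x + y.
T(10,8) = 100 + 10 + 8 = 118.

118


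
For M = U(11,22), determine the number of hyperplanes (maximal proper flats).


Hyperplanes of U(11,22) are flats of rank 10.
In a uniform matroid, these are exactly the (10)-element subsets.
Count = C(22,10) = 22! / (10! * 12!) = 646646.

646646
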